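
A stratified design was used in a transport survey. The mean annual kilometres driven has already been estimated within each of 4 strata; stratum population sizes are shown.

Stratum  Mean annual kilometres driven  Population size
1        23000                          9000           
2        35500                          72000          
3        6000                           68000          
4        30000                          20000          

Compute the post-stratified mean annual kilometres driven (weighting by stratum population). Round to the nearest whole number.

22314

Σ Nₕ·x̄ₕ = 23000×9000 + 35500×72000 + 6000×68000 + 30000×20000
  = 207000000 + 2556000000 + 408000000 + 600000000 = 3771000000
Σ Nₕ = 9000 + 72000 + 68000 + 20000 = 169000
Overall mean = 3771000000 / 169000 = 22313.609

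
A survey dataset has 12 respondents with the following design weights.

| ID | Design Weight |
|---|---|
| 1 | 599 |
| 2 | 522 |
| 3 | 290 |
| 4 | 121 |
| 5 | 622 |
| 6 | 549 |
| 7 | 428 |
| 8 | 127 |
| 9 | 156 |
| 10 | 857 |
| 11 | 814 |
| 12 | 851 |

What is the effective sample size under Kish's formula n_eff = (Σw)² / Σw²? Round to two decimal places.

Σ wᵢ = 599 + 522 + 290 + 121 + 622 + 549 + 428 + 127 + 156 + 857 + 814 + 851 = 5936
Σ wᵢ² = 3763206
n_eff = 5936² / 3763206 = 35236096 / 3763206 = 9.3633184

9.36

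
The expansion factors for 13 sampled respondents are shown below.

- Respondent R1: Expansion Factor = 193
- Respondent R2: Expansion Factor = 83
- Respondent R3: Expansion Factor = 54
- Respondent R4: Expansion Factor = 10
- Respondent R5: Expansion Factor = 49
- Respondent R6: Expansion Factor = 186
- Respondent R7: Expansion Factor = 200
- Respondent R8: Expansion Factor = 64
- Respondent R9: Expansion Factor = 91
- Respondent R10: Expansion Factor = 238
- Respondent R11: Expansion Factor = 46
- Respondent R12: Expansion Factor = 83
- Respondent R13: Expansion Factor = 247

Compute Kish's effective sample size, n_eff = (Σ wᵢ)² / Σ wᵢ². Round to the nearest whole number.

Σ wᵢ = 1544
Σ wᵢ² = 263186
n_eff = 1544² / 263186 = 2383936 / 263186 = 9.0579894

9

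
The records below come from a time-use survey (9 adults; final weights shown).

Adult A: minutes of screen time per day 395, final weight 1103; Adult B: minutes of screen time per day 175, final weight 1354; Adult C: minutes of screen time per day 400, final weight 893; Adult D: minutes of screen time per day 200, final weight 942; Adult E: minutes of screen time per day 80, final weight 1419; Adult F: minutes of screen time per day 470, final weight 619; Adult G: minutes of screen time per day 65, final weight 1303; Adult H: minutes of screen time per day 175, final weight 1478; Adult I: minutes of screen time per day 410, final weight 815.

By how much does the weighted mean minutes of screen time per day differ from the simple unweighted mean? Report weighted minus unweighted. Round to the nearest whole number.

-32

Unweighted sum = 395 + 175 + 400 + 200 + 80 + 470 + 65 + 175 + 410 = 2370
Unweighted mean = 2370 / 9 = 263.33333
Weighted sum = 395×1103 + 175×1354 + 400×893 + 200×942 + 80×1419 + 470×619 + 65×1303 + 175×1478 + 410×815
  = 2300180
Sum of weights = 1103 + 1354 + 893 + 942 + 1419 + 619 + 1303 + 1478 + 815 = 9926
Weighted mean = 2300180 / 9926 = 231.73282
Difference (weighted minus unweighted) = -31.60051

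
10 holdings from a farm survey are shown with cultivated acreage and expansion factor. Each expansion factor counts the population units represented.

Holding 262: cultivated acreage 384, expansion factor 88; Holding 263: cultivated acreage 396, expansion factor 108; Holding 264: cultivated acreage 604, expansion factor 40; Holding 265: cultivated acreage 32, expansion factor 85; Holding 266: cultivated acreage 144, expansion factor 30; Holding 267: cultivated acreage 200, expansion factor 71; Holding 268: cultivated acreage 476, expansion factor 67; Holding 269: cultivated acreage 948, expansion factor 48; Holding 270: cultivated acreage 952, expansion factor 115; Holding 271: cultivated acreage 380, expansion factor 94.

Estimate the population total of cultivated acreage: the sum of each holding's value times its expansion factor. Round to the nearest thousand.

345000

Weighted total = 384×88 + 396×108 + 604×40 + 32×85 + 144×30 + 200×71 + 476×67 + 948×48 + 952×115 + 380×94
  = 33792 + 42768 + 24160 + 2720 + 4320 + 14200 + 31892 + 45504 + 109480 + 35720 = 344556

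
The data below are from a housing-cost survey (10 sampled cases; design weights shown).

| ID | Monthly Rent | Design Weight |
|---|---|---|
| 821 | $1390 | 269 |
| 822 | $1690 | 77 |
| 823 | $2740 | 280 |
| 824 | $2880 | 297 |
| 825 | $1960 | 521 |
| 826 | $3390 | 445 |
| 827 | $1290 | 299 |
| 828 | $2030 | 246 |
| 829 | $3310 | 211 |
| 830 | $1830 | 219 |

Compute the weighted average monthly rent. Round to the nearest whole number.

Weighted sum = 1390×269 + 1690×77 + 2740×280 + 2880×297 + 1960×521 + 3390×445 + 1290×299 + 2030×246 + 3310×211 + 1830×219
  = 373910 + 130130 + 767200 + 855360 + 1021160 + 1508550 + 385710 + 499380 + 698410 + 400770 = 6640580
Sum of weights = 269 + 77 + 280 + 297 + 521 + 445 + 299 + 246 + 211 + 219 = 2864
Weighted mean = 6640580 / 2864 = 2318.6383

2319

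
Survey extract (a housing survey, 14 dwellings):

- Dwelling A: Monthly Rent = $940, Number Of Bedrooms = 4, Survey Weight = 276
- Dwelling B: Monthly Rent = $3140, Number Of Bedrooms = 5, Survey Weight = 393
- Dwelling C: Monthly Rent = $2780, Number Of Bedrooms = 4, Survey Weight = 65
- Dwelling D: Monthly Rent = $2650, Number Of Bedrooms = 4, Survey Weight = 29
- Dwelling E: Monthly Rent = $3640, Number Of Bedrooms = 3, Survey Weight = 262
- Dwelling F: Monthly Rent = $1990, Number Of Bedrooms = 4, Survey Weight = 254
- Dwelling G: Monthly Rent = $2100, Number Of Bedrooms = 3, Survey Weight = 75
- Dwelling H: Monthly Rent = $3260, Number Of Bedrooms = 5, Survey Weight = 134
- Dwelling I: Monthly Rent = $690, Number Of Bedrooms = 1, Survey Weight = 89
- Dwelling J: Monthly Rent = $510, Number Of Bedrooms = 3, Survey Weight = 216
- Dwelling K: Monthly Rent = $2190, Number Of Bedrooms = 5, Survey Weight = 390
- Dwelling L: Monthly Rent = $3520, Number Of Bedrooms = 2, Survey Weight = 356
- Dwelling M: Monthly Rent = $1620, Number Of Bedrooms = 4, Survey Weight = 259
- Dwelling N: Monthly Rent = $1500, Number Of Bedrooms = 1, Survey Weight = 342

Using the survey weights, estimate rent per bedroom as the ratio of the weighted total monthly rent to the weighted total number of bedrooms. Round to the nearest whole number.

643

Σ wᵢ·y = 7015860
Σ wᵢ·x = 10919
Ratio = 7015860 / 10919 = 642.53686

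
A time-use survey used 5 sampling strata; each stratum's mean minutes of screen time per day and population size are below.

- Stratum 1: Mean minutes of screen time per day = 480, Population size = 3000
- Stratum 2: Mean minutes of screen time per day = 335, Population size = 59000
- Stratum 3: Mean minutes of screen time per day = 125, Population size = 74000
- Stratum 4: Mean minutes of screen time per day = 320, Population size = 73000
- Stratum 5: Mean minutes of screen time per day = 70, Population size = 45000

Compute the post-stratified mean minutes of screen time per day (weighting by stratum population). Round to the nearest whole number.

224

Σ Nₕ·x̄ₕ = 480×3000 + 335×59000 + 125×74000 + 320×73000 + 70×45000
  = 1440000 + 19765000 + 9250000 + 23360000 + 3150000 = 56965000
Σ Nₕ = 3000 + 59000 + 74000 + 73000 + 45000 = 254000
Overall mean = 56965000 / 254000 = 224.27165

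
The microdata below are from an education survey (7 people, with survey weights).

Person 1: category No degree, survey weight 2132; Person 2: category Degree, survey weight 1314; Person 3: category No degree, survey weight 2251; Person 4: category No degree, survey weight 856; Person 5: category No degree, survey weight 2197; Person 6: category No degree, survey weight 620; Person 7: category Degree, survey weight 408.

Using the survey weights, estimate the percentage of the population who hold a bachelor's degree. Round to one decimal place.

Sum of weights for 'Degree' = 1314 + 408 = 1722
Total weight = 2132 + 1314 + 2251 + 856 + 2197 + 620 + 408 = 9778
Weighted proportion = 1722 / 9778 = 0.17610963 → 17.610963%

17.6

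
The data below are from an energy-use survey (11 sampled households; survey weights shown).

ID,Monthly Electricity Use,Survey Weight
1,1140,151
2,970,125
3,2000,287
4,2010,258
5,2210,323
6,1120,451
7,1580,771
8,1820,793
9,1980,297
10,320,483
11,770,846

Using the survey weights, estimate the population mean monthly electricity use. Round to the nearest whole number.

1392

Weighted sum = 1140×151 + 970×125 + 2000×287 + 2010×258 + 2210×323 + 1120×451 + 1580×771 + 1820×793 + 1980×297 + 320×483 + 770×846
  = 6660400
Sum of weights = 151 + 125 + 287 + 258 + 323 + 451 + 771 + 793 + 297 + 483 + 846 = 4785
Weighted mean = 6660400 / 4785 = 1391.9331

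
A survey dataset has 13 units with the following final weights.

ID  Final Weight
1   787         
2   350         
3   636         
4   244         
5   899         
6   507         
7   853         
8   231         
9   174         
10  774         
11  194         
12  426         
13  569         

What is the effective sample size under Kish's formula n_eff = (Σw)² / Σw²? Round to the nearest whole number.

10

Σ wᵢ = 6644
Σ wᵢ² = 4224346
n_eff = 6644² / 4224346 = 44142736 / 4224346 = 10.449602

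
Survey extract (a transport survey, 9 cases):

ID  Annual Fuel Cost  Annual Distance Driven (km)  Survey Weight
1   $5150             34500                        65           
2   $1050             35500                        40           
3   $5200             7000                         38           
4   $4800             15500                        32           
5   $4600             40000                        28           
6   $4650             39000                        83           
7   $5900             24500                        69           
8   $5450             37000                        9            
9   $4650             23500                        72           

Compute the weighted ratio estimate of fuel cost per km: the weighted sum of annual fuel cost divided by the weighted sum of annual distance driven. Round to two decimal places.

0.16

Σ wᵢ·y = 5150×65 + 1050×40 + 5200×38 + 4800×32 + 4600×28 + 4650×83 + 5900×69 + 5450×9 + 4650×72
  = 334750 + 42000 + 197600 + 153600 + 128800 + 385950 + 407100 + 49050 + 334800 = 2033650
Σ wᵢ·x = 12497000
Ratio = 2033650 / 12497000 = 0.16273106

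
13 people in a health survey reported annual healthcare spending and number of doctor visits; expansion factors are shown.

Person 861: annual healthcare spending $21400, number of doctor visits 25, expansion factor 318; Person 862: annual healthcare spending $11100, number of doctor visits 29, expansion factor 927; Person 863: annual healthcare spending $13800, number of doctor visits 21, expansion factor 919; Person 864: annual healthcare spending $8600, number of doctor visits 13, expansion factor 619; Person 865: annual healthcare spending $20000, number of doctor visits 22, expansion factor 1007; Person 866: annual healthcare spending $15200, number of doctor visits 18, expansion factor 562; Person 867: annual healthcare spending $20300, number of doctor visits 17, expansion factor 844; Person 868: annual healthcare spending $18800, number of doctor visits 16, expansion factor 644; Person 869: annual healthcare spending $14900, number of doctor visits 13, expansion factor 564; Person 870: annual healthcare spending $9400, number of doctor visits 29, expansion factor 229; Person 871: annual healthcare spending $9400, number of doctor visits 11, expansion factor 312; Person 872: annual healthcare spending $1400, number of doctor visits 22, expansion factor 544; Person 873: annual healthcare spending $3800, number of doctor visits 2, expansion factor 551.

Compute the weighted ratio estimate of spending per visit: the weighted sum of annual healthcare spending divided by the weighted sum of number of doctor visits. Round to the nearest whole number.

Σ wᵢ·y = 109367700
Σ wᵢ·x = 149576
Ratio = 109367700 / 149576 = 731.18482

731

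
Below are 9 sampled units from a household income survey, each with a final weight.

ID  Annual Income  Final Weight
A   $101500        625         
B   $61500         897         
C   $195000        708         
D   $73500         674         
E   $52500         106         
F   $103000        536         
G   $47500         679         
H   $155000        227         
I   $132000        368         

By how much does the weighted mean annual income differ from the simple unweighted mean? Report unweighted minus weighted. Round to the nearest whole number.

2184

Unweighted sum = 101500 + 61500 + 195000 + 73500 + 52500 + 103000 + 47500 + 155000 + 132000 = 921500
Unweighted mean = 921500 / 9 = 102388.89
Weighted sum = 101500×625 + 61500×897 + 195000×708 + 73500×674 + 52500×106 + 103000×536 + 47500×679 + 155000×227 + 132000×368
  = 482988500
Sum of weights = 625 + 897 + 708 + 674 + 106 + 536 + 679 + 227 + 368 = 4820
Weighted mean = 482988500 / 4820 = 100205.08
Difference (unweighted minus weighted) = 2183.8059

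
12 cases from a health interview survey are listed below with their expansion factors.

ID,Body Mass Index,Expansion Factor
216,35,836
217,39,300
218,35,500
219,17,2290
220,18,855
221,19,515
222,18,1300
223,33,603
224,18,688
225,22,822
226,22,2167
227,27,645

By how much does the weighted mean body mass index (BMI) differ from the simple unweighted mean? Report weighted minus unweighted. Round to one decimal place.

-2.6

Unweighted sum = 35 + 39 + 35 + 17 + 18 + 19 + 18 + 33 + 18 + 22 + 22 + 27 = 303
Unweighted mean = 303 / 12 = 25.25
Weighted sum = 261421
Sum of weights = 11521
Weighted mean = 261421 / 11521 = 22.690825
Difference (weighted minus unweighted) = -2.5591746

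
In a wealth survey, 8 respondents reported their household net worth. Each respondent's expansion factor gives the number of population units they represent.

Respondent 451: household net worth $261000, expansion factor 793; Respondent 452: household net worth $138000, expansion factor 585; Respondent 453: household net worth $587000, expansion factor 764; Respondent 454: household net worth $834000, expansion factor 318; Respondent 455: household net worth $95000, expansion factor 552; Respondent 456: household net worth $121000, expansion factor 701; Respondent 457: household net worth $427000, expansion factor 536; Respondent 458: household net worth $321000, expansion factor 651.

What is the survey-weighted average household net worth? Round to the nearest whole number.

321732

Weighted sum = 261000×793 + 138000×585 + 587000×764 + 834000×318 + 95000×552 + 121000×701 + 427000×536 + 321000×651
  = 1576487000
Sum of weights = 793 + 585 + 764 + 318 + 552 + 701 + 536 + 651 = 4900
Weighted mean = 1576487000 / 4900 = 321732.04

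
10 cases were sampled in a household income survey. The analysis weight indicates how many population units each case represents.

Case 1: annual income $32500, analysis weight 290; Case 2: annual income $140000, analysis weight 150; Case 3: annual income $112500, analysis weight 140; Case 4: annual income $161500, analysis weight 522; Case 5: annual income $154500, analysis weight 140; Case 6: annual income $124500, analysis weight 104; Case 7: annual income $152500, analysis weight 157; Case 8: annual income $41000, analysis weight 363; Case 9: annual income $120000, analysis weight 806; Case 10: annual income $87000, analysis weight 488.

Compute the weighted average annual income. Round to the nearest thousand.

109000

Weighted sum = 32500×290 + 140000×150 + 112500×140 + 161500×522 + 154500×140 + 124500×104 + 152500×157 + 41000×363 + 120000×806 + 87000×488
  = 9425000 + 21000000 + 15750000 + 84303000 + 21630000 + 12948000 + 23942500 + 14883000 + 96720000 + 42456000 = 343057500
Sum of weights = 290 + 150 + 140 + 522 + 140 + 104 + 157 + 363 + 806 + 488 = 3160
Weighted mean = 343057500 / 3160 = 108562.5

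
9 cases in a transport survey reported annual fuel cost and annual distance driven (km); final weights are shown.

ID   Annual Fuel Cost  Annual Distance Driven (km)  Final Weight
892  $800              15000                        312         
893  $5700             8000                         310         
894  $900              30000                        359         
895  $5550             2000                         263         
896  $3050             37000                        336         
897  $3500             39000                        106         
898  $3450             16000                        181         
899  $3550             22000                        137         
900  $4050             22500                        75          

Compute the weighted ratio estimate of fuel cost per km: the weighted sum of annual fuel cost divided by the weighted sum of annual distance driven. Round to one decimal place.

Σ wᵢ·y = 6609700
Σ wᵢ·x = 15000×312 + 8000×310 + 30000×359 + 2000×263 + 37000×336 + 39000×106 + 16000×181 + 22000×137 + 22500×75
  = 4680000 + 2480000 + 10770000 + 526000 + 12432000 + 4134000 + 2896000 + 3014000 + 1687500 = 42619500
Ratio = 6609700 / 42619500 = 0.15508629

0.2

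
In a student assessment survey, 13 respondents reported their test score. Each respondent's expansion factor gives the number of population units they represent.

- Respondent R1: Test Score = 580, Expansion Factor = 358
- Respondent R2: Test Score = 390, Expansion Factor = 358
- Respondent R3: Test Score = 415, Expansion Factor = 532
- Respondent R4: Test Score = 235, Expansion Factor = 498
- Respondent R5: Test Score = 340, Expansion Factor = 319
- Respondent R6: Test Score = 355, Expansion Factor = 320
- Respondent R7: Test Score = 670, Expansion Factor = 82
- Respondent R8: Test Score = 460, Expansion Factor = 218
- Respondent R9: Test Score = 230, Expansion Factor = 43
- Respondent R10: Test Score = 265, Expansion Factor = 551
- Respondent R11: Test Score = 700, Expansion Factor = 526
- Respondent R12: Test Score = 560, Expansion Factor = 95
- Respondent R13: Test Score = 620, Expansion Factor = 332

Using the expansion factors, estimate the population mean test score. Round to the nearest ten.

Weighted sum = 1845495
Sum of weights = 4232
Weighted mean = 1845495 / 4232 = 436.08105

440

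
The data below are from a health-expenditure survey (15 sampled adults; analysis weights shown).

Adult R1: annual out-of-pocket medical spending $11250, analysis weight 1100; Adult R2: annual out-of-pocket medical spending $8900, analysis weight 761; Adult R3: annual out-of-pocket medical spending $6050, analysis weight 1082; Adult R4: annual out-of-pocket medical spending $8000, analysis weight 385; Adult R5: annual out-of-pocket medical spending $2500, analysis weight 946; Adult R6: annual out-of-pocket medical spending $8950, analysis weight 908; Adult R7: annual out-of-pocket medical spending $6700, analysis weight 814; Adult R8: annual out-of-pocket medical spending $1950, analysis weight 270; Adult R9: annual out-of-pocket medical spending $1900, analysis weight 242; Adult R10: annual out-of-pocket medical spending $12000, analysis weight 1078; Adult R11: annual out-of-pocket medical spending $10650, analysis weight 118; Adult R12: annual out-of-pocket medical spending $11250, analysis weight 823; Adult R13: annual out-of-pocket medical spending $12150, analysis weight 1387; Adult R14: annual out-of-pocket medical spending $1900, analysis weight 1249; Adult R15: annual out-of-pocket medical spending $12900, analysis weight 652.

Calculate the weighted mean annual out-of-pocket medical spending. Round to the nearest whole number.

Weighted sum = 96793100
Sum of weights = 11815
Weighted mean = 96793100 / 11815 = 8192.391

8192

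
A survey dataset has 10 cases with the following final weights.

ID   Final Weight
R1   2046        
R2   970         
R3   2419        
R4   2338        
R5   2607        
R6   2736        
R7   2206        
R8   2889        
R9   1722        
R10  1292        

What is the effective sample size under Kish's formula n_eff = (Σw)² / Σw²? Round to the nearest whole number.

9

Σ wᵢ = 2046 + 970 + 2419 + 2338 + 2607 + 2736 + 2206 + 2889 + 1722 + 1292 = 21225
Σ wᵢ² = 4186116 + 940900 + 5851561 + 5466244 + 6796449 + 7485696 + 4866436 + 8346321 + 2965284 + 1669264 = 48574271
n_eff = 21225² / 48574271 = 450500625 / 48574271 = 9.2744701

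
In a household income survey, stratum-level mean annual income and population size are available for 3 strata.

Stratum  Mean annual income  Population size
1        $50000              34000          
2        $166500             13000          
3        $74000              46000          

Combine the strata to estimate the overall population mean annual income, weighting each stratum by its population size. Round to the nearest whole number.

78156

Σ Nₕ·x̄ₕ = 50000×34000 + 166500×13000 + 74000×46000
  = 1700000000 + 2164500000 + 3404000000 = 7268500000
Σ Nₕ = 34000 + 13000 + 46000 = 93000
Overall mean = 7268500000 / 93000 = 78155.914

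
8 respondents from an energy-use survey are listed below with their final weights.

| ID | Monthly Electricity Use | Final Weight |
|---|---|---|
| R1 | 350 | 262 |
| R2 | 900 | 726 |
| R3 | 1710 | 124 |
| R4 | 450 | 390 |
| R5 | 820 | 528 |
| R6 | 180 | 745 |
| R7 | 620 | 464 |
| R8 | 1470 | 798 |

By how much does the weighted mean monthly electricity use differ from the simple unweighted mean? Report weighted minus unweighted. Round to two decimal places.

Unweighted sum = 350 + 900 + 1710 + 450 + 820 + 180 + 620 + 1470 = 6500
Unweighted mean = 6500 / 8 = 812.5
Weighted sum = 350×262 + 900×726 + 1710×124 + 450×390 + 820×528 + 180×745 + 620×464 + 1470×798
  = 91700 + 653400 + 212040 + 175500 + 432960 + 134100 + 287680 + 1173060 = 3160440
Sum of weights = 262 + 726 + 124 + 390 + 528 + 745 + 464 + 798 = 4037
Weighted mean = 3160440 / 4037 = 782.86847
Difference (weighted minus unweighted) = -29.631533

-29.63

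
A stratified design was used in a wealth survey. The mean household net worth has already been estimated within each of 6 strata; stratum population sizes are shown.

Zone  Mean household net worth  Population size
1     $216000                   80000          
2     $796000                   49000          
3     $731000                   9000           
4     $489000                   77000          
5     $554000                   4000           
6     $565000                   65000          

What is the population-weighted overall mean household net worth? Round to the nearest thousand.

491000

Σ Nₕ·x̄ₕ = 216000×80000 + 796000×49000 + 731000×9000 + 489000×77000 + 554000×4000 + 565000×65000
  = 17280000000 + 39004000000 + 6579000000 + 37653000000 + 2216000000 + 36725000000 = 139457000000
Σ Nₕ = 80000 + 49000 + 9000 + 77000 + 4000 + 65000 = 284000
Overall mean = 139457000000 / 284000 = 491045.77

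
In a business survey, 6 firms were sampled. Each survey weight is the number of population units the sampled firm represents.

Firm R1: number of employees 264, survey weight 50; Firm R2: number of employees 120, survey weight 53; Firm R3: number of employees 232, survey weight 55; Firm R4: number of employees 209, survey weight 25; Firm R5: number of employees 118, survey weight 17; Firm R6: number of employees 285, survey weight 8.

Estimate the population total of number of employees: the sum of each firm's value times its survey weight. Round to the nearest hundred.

Weighted total = 264×50 + 120×53 + 232×55 + 209×25 + 118×17 + 285×8
  = 13200 + 6360 + 12760 + 5225 + 2006 + 2280 = 41831

41800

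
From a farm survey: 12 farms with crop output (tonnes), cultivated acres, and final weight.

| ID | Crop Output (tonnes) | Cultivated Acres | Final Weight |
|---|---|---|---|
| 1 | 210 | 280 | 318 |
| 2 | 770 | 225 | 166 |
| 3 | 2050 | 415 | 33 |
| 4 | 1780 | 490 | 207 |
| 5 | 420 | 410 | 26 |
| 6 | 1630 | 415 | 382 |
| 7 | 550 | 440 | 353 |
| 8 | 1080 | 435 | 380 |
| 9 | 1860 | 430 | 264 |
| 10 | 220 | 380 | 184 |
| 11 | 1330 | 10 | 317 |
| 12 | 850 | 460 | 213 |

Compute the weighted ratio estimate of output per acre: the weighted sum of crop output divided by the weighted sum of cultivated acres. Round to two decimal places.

2.96

Σ wᵢ·y = 210×318 + 770×166 + 2050×33 + 1780×207 + 420×26 + 1630×382 + 550×353 + 1080×380 + 1860×264 + 220×184 + 1330×317 + 850×213
  = 66780 + 127820 + 67650 + 368460 + 10920 + 622660 + 194150 + 410400 + 491040 + 40480 + 421610 + 181050 = 3003020
Σ wᵢ·x = 280×318 + 225×166 + 415×33 + 490×207 + 410×26 + 415×382 + 440×353 + 435×380 + 430×264 + 380×184 + 10×317 + 460×213
  = 89040 + 37350 + 13695 + 101430 + 10660 + 158530 + 155320 + 165300 + 113520 + 69920 + 3170 + 97980 = 1015915
Ratio = 3003020 / 1015915 = 2.9559756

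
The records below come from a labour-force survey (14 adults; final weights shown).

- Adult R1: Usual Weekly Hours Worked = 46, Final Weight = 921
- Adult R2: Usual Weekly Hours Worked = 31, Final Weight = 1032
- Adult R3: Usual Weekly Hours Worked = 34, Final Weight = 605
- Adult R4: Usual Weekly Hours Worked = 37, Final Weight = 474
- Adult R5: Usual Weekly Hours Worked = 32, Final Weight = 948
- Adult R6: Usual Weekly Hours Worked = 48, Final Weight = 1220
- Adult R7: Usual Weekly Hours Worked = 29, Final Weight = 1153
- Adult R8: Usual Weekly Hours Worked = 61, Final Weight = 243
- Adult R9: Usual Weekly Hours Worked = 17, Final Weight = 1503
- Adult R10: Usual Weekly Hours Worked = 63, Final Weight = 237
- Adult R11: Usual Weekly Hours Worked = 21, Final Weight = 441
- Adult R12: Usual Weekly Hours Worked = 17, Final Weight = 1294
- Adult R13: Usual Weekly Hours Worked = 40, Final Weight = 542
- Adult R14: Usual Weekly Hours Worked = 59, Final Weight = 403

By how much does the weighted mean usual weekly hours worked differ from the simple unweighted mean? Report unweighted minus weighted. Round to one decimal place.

4.9

Unweighted sum = 535
Unweighted mean = 535 / 14 = 38.214286
Weighted sum = 366820
Sum of weights = 11016
Weighted mean = 366820 / 11016 = 33.298838
Difference (unweighted minus weighted) = 4.9154477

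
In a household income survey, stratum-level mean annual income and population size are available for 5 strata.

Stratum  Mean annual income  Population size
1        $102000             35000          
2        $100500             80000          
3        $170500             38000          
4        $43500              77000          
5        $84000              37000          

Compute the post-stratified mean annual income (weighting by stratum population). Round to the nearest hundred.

91900

Σ Nₕ·x̄ₕ = 102000×35000 + 100500×80000 + 170500×38000 + 43500×77000 + 84000×37000
  = 3570000000 + 8040000000 + 6479000000 + 3349500000 + 3108000000 = 24546500000
Σ Nₕ = 35000 + 80000 + 38000 + 77000 + 37000 = 267000
Overall mean = 24546500000 / 267000 = 91934.457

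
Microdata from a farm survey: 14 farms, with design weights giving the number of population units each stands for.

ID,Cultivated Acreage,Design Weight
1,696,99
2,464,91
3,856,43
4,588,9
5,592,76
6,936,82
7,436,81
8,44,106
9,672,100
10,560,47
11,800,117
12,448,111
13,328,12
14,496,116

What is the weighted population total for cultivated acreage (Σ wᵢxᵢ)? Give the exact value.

613272

Weighted total = 613272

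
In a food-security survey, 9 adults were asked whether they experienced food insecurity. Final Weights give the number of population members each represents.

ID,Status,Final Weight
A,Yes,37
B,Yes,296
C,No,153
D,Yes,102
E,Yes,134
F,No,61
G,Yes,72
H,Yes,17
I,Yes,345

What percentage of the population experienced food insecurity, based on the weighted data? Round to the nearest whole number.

82

Sum of weights for 'Yes' = 37 + 296 + 102 + 134 + 72 + 17 + 345 = 1003
Total weight = 37 + 296 + 153 + 102 + 134 + 61 + 72 + 17 + 345 = 1217
Weighted proportion = 1003 / 1217 = 0.82415776 → 82.415776%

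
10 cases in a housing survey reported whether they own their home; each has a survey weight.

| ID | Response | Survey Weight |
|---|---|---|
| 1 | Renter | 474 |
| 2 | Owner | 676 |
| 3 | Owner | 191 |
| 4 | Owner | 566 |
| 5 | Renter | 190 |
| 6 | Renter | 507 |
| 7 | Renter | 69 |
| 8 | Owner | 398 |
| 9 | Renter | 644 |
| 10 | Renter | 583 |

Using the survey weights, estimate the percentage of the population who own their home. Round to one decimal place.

42.6

Sum of weights for 'Owner' = 676 + 191 + 566 + 398 = 1831
Total weight = 474 + 676 + 191 + 566 + 190 + 507 + 69 + 398 + 644 + 583 = 4298
Weighted proportion = 1831 / 4298 = 0.4260121 → 42.60121%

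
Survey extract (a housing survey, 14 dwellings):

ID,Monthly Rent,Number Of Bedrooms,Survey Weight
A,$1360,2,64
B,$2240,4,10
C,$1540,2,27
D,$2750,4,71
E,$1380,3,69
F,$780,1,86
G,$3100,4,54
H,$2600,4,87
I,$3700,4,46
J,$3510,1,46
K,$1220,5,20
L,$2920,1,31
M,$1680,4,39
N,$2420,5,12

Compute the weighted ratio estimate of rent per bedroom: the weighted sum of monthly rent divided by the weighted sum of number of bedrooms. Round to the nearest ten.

740

Σ wᵢ·y = 1443310
Σ wᵢ·x = 1940
Ratio = 1443310 / 1940 = 743.97423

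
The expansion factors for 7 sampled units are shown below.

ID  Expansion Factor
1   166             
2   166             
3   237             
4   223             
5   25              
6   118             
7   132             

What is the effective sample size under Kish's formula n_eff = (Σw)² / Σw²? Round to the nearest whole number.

6

Σ wᵢ = 166 + 166 + 237 + 223 + 25 + 118 + 132 = 1067
Σ wᵢ² = 27556 + 27556 + 56169 + 49729 + 625 + 13924 + 17424 = 192983
n_eff = 1067² / 192983 = 1138489 / 192983 = 5.8994264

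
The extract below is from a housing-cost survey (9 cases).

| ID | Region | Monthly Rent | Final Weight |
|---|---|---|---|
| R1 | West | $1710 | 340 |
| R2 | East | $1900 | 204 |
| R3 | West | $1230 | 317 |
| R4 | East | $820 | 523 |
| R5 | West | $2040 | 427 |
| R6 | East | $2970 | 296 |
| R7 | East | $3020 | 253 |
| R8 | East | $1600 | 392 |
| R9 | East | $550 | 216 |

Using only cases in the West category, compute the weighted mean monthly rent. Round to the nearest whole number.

West rows: R1, R3, R5
Weighted sum = 1710×340 + 1230×317 + 2040×427
  = 1842390
Sum of weights = 340 + 317 + 427 = 1084
Weighted mean = 1842390 / 1084 = 1699.6218

1700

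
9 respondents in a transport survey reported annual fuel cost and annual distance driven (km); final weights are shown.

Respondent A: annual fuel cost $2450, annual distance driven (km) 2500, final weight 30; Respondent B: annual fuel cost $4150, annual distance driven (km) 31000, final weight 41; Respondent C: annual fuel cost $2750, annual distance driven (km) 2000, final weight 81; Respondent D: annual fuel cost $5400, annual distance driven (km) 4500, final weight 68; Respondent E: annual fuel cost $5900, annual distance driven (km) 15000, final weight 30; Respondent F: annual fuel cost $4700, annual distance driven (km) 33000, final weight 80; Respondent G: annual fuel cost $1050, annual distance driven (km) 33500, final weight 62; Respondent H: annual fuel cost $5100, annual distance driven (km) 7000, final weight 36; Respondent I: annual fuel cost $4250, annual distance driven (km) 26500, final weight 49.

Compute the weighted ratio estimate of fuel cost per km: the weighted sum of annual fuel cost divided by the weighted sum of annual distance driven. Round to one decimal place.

Σ wᵢ·y = 2450×30 + 4150×41 + 2750×81 + 5400×68 + 5900×30 + 4700×80 + 1050×62 + 5100×36 + 4250×49
  = 73500 + 170150 + 222750 + 367200 + 177000 + 376000 + 65100 + 183600 + 208250 = 1843550
Σ wᵢ·x = 2500×30 + 31000×41 + 2000×81 + 4500×68 + 15000×30 + 33000×80 + 33500×62 + 7000×36 + 26500×49
  = 75000 + 1271000 + 162000 + 306000 + 450000 + 2640000 + 2077000 + 252000 + 1298500 = 8531500
Ratio = 1843550 / 8531500 = 0.21608744

0.2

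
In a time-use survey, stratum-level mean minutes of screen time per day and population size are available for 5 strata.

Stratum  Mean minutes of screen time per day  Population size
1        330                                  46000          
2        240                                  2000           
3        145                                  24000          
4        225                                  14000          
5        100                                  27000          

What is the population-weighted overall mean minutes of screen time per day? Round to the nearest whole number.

Σ Nₕ·x̄ₕ = 330×46000 + 240×2000 + 145×24000 + 225×14000 + 100×27000
  = 24990000
Σ Nₕ = 113000
Overall mean = 24990000 / 113000 = 221.15044

221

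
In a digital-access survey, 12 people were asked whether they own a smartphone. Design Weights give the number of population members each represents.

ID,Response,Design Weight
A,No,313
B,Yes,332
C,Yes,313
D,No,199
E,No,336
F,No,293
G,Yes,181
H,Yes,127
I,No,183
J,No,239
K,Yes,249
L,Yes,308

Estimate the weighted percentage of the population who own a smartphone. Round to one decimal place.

49.1

Sum of weights for 'Yes' = 332 + 313 + 181 + 127 + 249 + 308 = 1510
Total weight = 3073
Weighted proportion = 1510 / 3073 = 0.49137651 → 49.137651%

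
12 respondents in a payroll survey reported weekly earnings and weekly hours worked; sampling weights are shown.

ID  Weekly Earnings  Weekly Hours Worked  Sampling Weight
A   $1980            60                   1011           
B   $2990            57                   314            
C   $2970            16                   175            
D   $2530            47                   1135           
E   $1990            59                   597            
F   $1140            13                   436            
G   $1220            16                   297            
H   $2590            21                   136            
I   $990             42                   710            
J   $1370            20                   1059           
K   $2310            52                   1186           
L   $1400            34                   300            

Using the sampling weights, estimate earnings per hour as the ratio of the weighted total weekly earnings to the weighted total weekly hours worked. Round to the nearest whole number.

46

Σ wᵢ·y = 1980×1011 + 2990×314 + 2970×175 + 2530×1135 + 1990×597 + 1140×436 + 1220×297 + 2590×136 + 990×710 + 1370×1059 + 2310×1186 + 1400×300
  = 14044980
Σ wᵢ·x = 60×1011 + 57×314 + 16×175 + 47×1135 + 59×597 + 13×436 + 16×297 + 21×136 + 42×710 + 20×1059 + 52×1186 + 34×300
  = 306074
Ratio = 14044980 / 306074 = 45.88753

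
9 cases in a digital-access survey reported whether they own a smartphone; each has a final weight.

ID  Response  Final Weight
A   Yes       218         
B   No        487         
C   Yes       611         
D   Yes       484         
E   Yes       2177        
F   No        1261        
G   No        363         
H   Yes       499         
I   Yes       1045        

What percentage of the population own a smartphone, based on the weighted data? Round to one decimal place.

70.5

Sum of weights for 'Yes' = 218 + 611 + 484 + 2177 + 499 + 1045 = 5034
Total weight = 218 + 487 + 611 + 484 + 2177 + 1261 + 363 + 499 + 1045 = 7145
Weighted proportion = 5034 / 7145 = 0.70454864 → 70.454864%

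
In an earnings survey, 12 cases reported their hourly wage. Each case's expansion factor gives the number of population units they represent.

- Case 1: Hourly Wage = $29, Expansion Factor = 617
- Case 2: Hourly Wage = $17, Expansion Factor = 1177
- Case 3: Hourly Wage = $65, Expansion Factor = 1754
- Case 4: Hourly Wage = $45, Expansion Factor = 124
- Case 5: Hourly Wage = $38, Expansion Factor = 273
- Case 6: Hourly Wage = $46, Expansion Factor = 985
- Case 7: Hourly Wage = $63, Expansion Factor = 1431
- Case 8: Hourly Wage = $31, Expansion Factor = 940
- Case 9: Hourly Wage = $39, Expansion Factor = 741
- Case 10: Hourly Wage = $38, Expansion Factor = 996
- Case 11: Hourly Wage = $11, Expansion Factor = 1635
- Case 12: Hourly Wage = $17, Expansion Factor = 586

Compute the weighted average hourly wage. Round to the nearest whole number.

Weighted sum = 29×617 + 17×1177 + 65×1754 + 45×124 + 38×273 + 46×985 + 63×1431 + 31×940 + 39×741 + 38×996 + 11×1635 + 17×586
  = 17893 + 20009 + 114010 + 5580 + 10374 + 45310 + 90153 + 29140 + 28899 + 37848 + 17985 + 9962 = 427163
Sum of weights = 617 + 1177 + 1754 + 124 + 273 + 985 + 1431 + 940 + 741 + 996 + 1635 + 586 = 11259
Weighted mean = 427163 / 11259 = 37.939693

38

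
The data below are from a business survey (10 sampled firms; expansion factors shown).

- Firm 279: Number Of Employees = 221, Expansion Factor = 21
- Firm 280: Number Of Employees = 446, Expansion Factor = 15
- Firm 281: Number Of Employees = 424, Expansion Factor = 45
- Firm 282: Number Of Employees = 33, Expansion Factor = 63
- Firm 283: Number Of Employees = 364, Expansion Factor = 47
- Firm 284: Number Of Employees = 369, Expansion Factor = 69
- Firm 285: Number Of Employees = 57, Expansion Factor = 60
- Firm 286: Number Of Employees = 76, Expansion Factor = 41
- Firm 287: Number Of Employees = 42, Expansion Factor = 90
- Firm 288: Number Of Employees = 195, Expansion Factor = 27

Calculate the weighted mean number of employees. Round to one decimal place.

189.6

Weighted sum = 221×21 + 446×15 + 424×45 + 33×63 + 364×47 + 369×69 + 57×60 + 76×41 + 42×90 + 195×27
  = 4641 + 6690 + 19080 + 2079 + 17108 + 25461 + 3420 + 3116 + 3780 + 5265 = 90640
Sum of weights = 21 + 15 + 45 + 63 + 47 + 69 + 60 + 41 + 90 + 27 = 478
Weighted mean = 90640 / 478 = 189.62343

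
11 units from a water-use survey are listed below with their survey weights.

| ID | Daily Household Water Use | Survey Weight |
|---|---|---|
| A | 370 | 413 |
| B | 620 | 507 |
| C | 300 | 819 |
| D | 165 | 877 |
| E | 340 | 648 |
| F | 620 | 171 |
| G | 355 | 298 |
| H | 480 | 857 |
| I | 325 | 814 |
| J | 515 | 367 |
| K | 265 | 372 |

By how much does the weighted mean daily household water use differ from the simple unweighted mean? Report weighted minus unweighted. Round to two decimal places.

Unweighted sum = 370 + 620 + 300 + 165 + 340 + 620 + 355 + 480 + 325 + 515 + 265 = 4355
Unweighted mean = 4355 / 11 = 395.90909
Weighted sum = 370×413 + 620×507 + 300×819 + 165×877 + 340×648 + 620×171 + 355×298 + 480×857 + 325×814 + 515×367 + 265×372
  = 152810 + 314340 + 245700 + 144705 + 220320 + 106020 + 105790 + 411360 + 264550 + 189005 + 98580 = 2253180
Sum of weights = 413 + 507 + 819 + 877 + 648 + 171 + 298 + 857 + 814 + 367 + 372 = 6143
Weighted mean = 2253180 / 6143 = 366.78821
Difference (weighted minus unweighted) = -29.120877

-29.12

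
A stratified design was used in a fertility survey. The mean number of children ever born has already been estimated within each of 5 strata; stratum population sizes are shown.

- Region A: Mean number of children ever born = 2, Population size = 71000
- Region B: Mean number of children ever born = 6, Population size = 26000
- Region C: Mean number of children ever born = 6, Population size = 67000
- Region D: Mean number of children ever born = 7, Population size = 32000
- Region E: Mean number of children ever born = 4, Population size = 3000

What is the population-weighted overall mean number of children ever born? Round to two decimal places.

4.70

Σ Nₕ·x̄ₕ = 2×71000 + 6×26000 + 6×67000 + 7×32000 + 4×3000
  = 142000 + 156000 + 402000 + 224000 + 12000 = 936000
Σ Nₕ = 71000 + 26000 + 67000 + 32000 + 3000 = 199000
Overall mean = 936000 / 199000 = 4.7035176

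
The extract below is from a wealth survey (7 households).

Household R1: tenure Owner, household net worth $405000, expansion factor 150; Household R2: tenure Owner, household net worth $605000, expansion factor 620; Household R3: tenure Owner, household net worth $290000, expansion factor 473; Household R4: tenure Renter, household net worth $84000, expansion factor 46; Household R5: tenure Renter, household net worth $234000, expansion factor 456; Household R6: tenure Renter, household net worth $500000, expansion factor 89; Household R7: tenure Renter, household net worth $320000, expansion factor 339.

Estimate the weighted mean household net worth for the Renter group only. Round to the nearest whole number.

283385

Renter rows: R4, R5, R6, R7
Weighted sum = 84000×46 + 234000×456 + 500000×89 + 320000×339
  = 3864000 + 106704000 + 44500000 + 108480000 = 263548000
Sum of weights = 46 + 456 + 89 + 339 = 930
Weighted mean = 263548000 / 930 = 283384.95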